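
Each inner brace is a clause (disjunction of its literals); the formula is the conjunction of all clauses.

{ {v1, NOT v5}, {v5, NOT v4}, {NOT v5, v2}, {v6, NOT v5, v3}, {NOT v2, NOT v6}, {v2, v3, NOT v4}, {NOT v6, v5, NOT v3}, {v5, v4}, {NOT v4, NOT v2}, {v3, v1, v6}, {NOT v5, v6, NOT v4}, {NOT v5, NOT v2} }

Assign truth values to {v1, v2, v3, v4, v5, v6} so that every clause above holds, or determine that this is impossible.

UNSATISFIABLE

Branch on v1: set v1 = true.
Branch on v5: set v5 = true.
Unit clause (v2) forces v2 = true.
But (NOT v2) is also a unit clause — contradiction.
So v5 must be the other value — set v5 = false.
Unit clause (NOT v4) forces v4 = false.
But (v4) is also a unit clause — contradiction.
Both values of v5 lead to a conflict.
So v1 must be the other value — set v1 = false.
Unit clause (NOT v5) forces v5 = false.
Unit clause (NOT v4) forces v4 = false.
But (v4) is also a unit clause — contradiction.
Both values of v1 lead to a conflict.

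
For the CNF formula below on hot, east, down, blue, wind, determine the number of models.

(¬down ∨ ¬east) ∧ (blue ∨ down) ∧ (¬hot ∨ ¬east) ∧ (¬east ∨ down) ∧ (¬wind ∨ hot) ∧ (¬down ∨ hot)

7

There are 2^5 = 32 truth assignments over (hot, east, down, blue, wind).
Split on hot. With hot = True, the clauses containing hot are satisfied and ¬hot drops from the rest; 6 of the 2^4 = 16 assignments to the other variables satisfy what remains.
With hot = False, by the same count on the reduced clause set, 1 assignment works.
Total: 6 + 1 = 7.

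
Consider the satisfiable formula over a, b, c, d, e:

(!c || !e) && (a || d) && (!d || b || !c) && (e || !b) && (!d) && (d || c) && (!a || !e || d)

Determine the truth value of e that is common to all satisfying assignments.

Suppose e = true.
From the singleton clause (!c), c = false.
From the singleton clause (!d), d = false.
That conflicts with the unit clause (d).
So every satisfying assignment has e = False.

False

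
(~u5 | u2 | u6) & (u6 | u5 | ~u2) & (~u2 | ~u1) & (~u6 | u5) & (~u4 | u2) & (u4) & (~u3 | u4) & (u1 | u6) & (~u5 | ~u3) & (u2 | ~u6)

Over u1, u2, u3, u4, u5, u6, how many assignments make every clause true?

1

There are 2^6 = 64 truth assignments over (u1, u2, u3, u4, u5, u6).
Split on u3. With u3 = 1, the clauses containing u3 are satisfied and ~u3 drops from the rest; 0 of the 2^5 = 32 assignments to the other variables satisfy what remains.
With u3 = 0, by the same count on the reduced clause set, 1 assignment works.
(One model: u1=F, u2=T, u3=F, u4=T, u5=T, u6=T.)
Total: 0 + 1 = 1.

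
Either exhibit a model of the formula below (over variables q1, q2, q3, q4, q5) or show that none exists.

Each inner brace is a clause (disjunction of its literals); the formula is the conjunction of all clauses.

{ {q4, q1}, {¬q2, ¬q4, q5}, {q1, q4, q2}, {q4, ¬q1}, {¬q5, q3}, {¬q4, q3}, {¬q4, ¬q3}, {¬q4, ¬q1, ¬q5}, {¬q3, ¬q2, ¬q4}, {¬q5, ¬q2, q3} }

UNSATISFIABLE

Case q4 = True:
Unit clause (q3) forces q3 = True.
Now (¬q3) is unsatisfied and unit — conflict.
That branch fails; take q4 = False instead.
Unit clause (q1) forces q1 = True.
Now (¬q1) is unsatisfied and unit — conflict.
Either choice for q4 ends in contradiction.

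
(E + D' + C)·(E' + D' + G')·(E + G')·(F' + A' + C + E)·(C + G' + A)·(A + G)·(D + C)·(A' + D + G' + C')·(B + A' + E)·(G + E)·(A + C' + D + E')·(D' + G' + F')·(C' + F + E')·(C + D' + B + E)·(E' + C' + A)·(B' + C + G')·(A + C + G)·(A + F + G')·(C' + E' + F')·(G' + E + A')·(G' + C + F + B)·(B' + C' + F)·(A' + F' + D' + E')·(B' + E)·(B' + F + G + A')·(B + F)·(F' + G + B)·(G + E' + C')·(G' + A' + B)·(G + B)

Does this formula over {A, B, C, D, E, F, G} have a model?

Try E = 1.
Try D = 0.
Unit clause (C) forces C = 1.
Unit clause (A) forces A = 1.
Unit clause (G') forces G = 0.
But (G) is also a unit clause — contradiction.
That branch fails; take D = 1 instead.
Unit clause (G') forces G = 0.
Unit clause (A) forces A = 1.
Unit clause (F') forces F = 0.
Unit clause (C') forces C = 0.
Unit clause (B') forces B = 0.
But (B) is also a unit clause — contradiction.
Either choice for D ends in contradiction.
That branch fails; take E = 0 instead.
Unit clause (G') forces G = 0.
But (G) is also a unit clause — contradiction.
Either choice for E ends in contradiction.
No assignment satisfies every clause.

No, unsatisfiable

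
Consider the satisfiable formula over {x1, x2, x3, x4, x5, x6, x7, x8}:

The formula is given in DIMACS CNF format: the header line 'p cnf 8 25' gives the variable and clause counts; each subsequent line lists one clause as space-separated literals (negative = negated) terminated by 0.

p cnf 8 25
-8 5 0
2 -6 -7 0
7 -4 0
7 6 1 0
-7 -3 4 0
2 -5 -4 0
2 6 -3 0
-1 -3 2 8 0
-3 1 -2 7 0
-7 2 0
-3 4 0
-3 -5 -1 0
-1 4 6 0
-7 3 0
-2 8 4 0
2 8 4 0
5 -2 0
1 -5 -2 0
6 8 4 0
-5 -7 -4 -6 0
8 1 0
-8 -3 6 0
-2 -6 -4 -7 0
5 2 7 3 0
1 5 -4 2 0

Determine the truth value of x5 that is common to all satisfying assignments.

Suppose x5 = False.
The clause (¬x8) is unit, so x8 = False.
The clause (¬x2) is unit, so x2 = False.
The clause (¬x7) is unit, so x7 = False.
The clause (¬x4) is unit, so x4 = False.
Now (x4) is unsatisfied and unit — conflict.
So every satisfying assignment has x5 = True.

True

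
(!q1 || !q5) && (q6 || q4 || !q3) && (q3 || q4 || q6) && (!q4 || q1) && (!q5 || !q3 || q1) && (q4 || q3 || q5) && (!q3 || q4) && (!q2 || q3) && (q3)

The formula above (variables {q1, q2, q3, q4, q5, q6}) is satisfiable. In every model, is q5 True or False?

Suppose q5 = true.
(!q1) alone gives q1 = false.
(!q4) alone gives q4 = false.
(!q3) alone gives q3 = false.
That conflicts with the unit clause (q3).
So every satisfying assignment has q5 = False.

False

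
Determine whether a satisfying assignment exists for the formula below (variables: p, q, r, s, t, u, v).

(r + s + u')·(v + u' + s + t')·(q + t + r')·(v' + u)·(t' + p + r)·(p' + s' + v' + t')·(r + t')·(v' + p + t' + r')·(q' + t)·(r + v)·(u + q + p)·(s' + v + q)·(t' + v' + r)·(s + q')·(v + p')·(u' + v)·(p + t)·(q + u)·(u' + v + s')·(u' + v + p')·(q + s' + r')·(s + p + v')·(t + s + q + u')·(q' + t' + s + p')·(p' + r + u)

Suppose v = 1.
The clause (u) is unit, so u = 1.
Suppose r = 1.
Suppose q = 0.
The clause (t) is unit, so t = 1.
The clause (p) is unit, so p = 1.
The clause (s') is unit, so s = 0.
All clauses are satisfied.
A satisfying assignment: p=1, q=0, r=1, s=0, t=1, u=1, v=1.

Yes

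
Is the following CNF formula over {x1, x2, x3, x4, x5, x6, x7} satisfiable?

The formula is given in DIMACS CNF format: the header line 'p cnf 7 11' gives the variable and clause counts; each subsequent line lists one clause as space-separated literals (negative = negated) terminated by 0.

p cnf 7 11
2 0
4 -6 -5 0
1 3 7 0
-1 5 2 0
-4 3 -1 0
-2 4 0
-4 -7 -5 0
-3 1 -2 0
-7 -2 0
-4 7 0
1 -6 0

No

(x2) alone gives x2 = True.
(x4) alone gives x4 = True.
(¬x7) alone gives x7 = False.
Now (x7) is unsatisfied and unit — conflict.
No assignment satisfies every clause.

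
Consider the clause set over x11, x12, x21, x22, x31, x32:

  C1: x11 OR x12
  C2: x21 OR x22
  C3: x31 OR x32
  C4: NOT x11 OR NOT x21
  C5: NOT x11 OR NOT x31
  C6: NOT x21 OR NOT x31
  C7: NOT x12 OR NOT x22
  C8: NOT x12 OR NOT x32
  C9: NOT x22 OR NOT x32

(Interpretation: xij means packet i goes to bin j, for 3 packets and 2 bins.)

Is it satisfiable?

No, unsatisfiable

Case x11 = true:
(NOT x21) alone gives x21 = false.
(x22) alone gives x22 = true.
(NOT x31) alone gives x31 = false.
(x32) alone gives x32 = true.
That conflicts with the unit clause (NOT x32).
So x11 must be the other value — set x11 = false.
(x12) alone gives x12 = true.
(NOT x22) alone gives x22 = false.
(x21) alone gives x21 = true.
(NOT x31) alone gives x31 = false.
(x32) alone gives x32 = true.
That conflicts with the unit clause (NOT x32).
Neither x11 = true nor x11 = false works.
No assignment satisfies every clause.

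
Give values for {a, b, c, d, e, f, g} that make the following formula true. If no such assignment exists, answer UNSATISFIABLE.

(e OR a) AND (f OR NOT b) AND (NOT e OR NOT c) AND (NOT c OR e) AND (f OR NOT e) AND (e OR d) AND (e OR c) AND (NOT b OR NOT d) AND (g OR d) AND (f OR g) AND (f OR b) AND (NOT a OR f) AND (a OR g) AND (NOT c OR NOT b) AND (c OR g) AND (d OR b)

a ↦ false, b ↦ false, c ↦ false, d ↦ true, e ↦ true, f ↦ true, g ↦ true

Branch on e: set e = true.
(NOT c) alone gives c = false.
(f) alone gives f = true.
(g) alone gives g = true.
Branch on b: set b = false.
(d) alone gives d = true.
Every clause is now satisfied; a is unconstrained.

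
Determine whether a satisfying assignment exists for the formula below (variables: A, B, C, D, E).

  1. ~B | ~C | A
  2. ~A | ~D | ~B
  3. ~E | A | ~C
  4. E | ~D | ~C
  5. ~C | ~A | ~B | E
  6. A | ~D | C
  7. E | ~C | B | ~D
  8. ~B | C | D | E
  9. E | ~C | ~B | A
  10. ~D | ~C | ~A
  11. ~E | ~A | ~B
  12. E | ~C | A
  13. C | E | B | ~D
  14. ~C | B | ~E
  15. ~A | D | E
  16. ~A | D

Branch on A: set A = 1.
Unit clause (D) forces D = 1.
Unit clause (~B) forces B = 0.
Unit clause (~C) forces C = 0.
Unit clause (E) forces E = 1.
All clauses are satisfied.
A satisfying assignment: A: 1,  B: 0,  C: 0,  D: 1,  E: 1.

Yes, satisfiable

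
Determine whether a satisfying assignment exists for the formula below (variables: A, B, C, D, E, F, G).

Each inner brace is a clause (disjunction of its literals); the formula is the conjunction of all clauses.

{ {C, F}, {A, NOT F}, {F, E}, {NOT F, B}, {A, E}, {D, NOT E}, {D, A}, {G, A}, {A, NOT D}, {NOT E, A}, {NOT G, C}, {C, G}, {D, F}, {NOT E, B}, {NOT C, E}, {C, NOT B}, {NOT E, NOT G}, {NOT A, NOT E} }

Suppose C = true.
The clause (E) is unit, so E = true.
The clause (D) is unit, so D = true.
The clause (A) is unit, so A = true.
That conflicts with the unit clause (NOT A).
So C must be the other value — set C = false.
The clause (F) is unit, so F = true.
The clause (A) is unit, so A = true.
The clause (B) is unit, so B = true.
That conflicts with the unit clause (NOT B).
Neither C = true nor C = false works.
No assignment satisfies every clause.

No, unsatisfiable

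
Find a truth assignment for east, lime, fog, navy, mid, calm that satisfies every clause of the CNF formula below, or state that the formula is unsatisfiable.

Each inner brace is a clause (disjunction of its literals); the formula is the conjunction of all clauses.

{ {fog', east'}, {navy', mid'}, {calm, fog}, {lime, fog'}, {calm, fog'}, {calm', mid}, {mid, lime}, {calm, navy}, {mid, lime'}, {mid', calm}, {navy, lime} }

east: 0,  lime: 1,  fog: 1,  navy: 0,  mid: 1,  calm: 1

Try fog = 1.
Unit clause (east') forces east = 0.
Unit clause (lime) forces lime = 1.
Unit clause (calm) forces calm = 1.
Unit clause (mid) forces mid = 1.
Unit clause (navy') forces navy = 0.
All clauses are satisfied.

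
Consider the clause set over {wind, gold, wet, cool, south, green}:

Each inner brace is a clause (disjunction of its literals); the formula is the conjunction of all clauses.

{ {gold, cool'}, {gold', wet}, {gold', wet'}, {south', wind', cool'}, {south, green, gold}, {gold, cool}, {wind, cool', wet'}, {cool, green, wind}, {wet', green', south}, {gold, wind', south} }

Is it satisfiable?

Case gold = 1:
Unit clause (wet) forces wet = 1.
Now (wet') is unsatisfied and unit — conflict.
Undo gold and try gold = 0.
Unit clause (cool') forces cool = 0.
Now (cool) is unsatisfied and unit — conflict.
Both values of gold lead to a conflict.
No assignment satisfies every clause.

No, unsatisfiable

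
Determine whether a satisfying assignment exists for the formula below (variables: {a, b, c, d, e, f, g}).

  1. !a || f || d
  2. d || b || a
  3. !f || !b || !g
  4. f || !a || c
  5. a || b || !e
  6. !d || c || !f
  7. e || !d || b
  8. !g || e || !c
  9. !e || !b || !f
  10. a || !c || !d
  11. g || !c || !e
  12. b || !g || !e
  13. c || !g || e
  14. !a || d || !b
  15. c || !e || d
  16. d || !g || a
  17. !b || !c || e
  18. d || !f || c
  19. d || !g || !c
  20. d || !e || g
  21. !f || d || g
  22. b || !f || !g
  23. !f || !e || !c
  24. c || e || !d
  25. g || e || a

Yes, satisfiable

Case a = false:
Case d = true:
(!c) alone gives c = false.
(!f) alone gives f = false.
(e) alone gives e = true.
(b) alone gives b = true.
All clauses hold; g can take either value.
A satisfying assignment: a: false,  b: true,  c: false,  d: true,  e: true,  f: false,  g: false.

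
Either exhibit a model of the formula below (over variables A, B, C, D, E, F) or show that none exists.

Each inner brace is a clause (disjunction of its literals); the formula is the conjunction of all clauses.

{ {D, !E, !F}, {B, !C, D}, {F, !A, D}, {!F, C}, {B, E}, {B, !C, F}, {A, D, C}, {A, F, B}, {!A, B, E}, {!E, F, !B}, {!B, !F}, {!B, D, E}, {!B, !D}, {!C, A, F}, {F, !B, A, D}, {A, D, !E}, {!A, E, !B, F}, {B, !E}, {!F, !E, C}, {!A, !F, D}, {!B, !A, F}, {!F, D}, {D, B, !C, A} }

UNSATISFIABLE

Suppose F = false.
Suppose A = false.
(B) alone gives B = true.
(!E) alone gives E = false.
(D) alone gives D = true.
Now (!D) is unsatisfied and unit — conflict.
Backtrack on A: now try A = true.
(D) alone gives D = true.
(!B) alone gives B = false.
(E) alone gives E = true.
Now (!E) is unsatisfied and unit — conflict.
Either choice for A ends in contradiction.
Backtrack on F: now try F = true.
(C) alone gives C = true.
(!B) alone gives B = false.
(D) alone gives D = true.
(E) alone gives E = true.
Now (!E) is unsatisfied and unit — conflict.
Either choice for F ends in contradiction.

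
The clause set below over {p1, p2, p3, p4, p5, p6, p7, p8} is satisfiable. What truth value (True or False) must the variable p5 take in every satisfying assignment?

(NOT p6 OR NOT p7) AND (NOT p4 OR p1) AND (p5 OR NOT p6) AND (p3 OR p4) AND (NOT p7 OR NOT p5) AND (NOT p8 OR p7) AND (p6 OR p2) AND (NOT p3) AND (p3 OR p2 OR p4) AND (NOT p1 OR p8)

Suppose p5 = true.
The clause (NOT p7) is unit, so p7 = false.
The clause (NOT p8) is unit, so p8 = false.
The clause (NOT p3) is unit, so p3 = false.
The clause (p4) is unit, so p4 = true.
The clause (p1) is unit, so p1 = true.
But (NOT p1) is also a unit clause — contradiction.
So every satisfying assignment has p5 = False.

False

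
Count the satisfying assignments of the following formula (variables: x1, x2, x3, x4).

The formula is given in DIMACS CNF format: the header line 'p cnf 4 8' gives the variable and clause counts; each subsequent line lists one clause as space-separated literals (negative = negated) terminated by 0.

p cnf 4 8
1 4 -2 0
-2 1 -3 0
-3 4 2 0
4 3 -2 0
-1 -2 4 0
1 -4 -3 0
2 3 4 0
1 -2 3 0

5

There are 2^4 = 16 truth assignments over (x1, x2, x3, x4).
Check each against the 8 clauses (columns in the order x1, x2, x3, x4):
  F F F F  ✗ fails (x2 ∨ x3 ∨ x4)
  F F F T  ✓ satisfies all
  F F T F  ✗ fails (¬x3 ∨ x4 ∨ x2)
  F F T T  ✗ fails (x1 ∨ ¬x4 ∨ ¬x3)
  F T F F  ✗ fails (x1 ∨ x4 ∨ ¬x2)
  F T F T  ✗ fails (x1 ∨ ¬x2 ∨ x3)
  F T T F  ✗ fails (x1 ∨ x4 ∨ ¬x2)
  F T T T  ✗ fails (¬x2 ∨ x1 ∨ ¬x3)
  T F F F  ✗ fails (x2 ∨ x3 ∨ x4)
  T F F T  ✓ satisfies all
  T F T F  ✗ fails (¬x3 ∨ x4 ∨ x2)
  T F T T  ✓ satisfies all
  T T F F  ✗ fails (x4 ∨ x3 ∨ ¬x2)
  T T F T  ✓ satisfies all
  T T T F  ✗ fails (¬x1 ∨ ¬x2 ∨ x4)
  T T T T  ✓ satisfies all
5 of the 16 rows are models.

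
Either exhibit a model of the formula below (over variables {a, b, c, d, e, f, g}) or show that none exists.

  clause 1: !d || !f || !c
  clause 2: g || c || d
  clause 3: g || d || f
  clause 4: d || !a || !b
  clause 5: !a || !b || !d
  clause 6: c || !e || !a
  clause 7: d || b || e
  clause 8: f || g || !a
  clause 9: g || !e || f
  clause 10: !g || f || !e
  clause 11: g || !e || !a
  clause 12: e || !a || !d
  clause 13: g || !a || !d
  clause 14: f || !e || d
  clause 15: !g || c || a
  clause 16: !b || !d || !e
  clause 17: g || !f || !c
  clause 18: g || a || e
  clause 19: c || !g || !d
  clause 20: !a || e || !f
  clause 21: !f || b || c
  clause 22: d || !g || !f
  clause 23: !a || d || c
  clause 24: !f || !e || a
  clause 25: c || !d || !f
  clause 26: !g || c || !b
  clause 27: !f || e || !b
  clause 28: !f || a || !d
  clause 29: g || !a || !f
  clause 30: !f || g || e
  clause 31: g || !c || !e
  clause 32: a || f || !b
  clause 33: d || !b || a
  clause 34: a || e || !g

UNSATISFIABLE

Suppose d = false.
Suppose g = true.
Unit clause (!f) forces f = false.
Unit clause (!e) forces e = false.
Unit clause (b) forces b = true.
Unit clause (!a) forces a = false.
That conflicts with the unit clause (a).
Undo g and try g = false.
Unit clause (c) forces c = true.
Unit clause (f) forces f = true.
That conflicts with the unit clause (!f).
Neither g = true nor g = false works.
Undo d and try d = true.
Suppose f = false.
Suppose a = false.
Unit clause (!b) forces b = false.
Suppose g = true.
Unit clause (!e) forces e = false.
That conflicts with the unit clause (e).
Undo g and try g = false.
Unit clause (!e) forces e = false.
That conflicts with the unit clause (e).
Neither g = true nor g = false works.
Undo a and try a = true.
Unit clause (!b) forces b = false.
Unit clause (g) forces g = true.
Unit clause (!e) forces e = false.
That conflicts with the unit clause (e).
Neither a = true nor a = false works.
Undo f and try f = true.
Unit clause (!c) forces c = false.
That conflicts with the unit clause (c).
Neither f = true nor f = false works.
Neither d = true nor d = false works.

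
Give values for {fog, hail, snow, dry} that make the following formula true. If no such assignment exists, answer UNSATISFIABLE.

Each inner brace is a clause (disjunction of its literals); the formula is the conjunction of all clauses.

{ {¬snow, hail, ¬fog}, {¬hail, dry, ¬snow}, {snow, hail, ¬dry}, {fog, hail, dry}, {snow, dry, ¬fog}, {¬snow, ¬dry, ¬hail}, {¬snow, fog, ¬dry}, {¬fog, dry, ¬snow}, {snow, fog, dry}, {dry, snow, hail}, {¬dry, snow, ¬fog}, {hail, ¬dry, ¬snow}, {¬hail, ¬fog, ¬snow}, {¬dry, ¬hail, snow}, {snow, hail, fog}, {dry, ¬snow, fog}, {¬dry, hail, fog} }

UNSATISFIABLE

Case snow = False:
Case hail = True:
From the singleton clause (¬dry), dry = False.
From the singleton clause (¬fog), fog = False.
Now (fog) is unsatisfied and unit — conflict.
That branch fails; take hail = False instead.
From the singleton clause (¬dry), dry = False.
Now (dry) is unsatisfied and unit — conflict.
Either choice for hail ends in contradiction.
That branch fails; take snow = True instead.
Case hail = True:
From the singleton clause (dry), dry = True.
Now (¬dry) is unsatisfied and unit — conflict.
That branch fails; take hail = False instead.
From the singleton clause (¬fog), fog = False.
From the singleton clause (dry), dry = True.
Now (¬dry) is unsatisfied and unit — conflict.
Either choice for hail ends in contradiction.
Either choice for snow ends in contradiction.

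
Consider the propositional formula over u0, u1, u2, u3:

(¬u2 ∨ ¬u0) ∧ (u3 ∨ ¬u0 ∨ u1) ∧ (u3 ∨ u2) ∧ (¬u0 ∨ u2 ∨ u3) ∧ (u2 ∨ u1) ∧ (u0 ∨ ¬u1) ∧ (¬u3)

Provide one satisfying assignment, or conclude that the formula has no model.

From the singleton clause (¬u3), u3 = False.
From the singleton clause (u2), u2 = True.
From the singleton clause (¬u0), u0 = False.
From the singleton clause (¬u1), u1 = False.
Every clause now holds.

u0 ↦ False, u1 ↦ False, u2 ↦ True, u3 ↦ False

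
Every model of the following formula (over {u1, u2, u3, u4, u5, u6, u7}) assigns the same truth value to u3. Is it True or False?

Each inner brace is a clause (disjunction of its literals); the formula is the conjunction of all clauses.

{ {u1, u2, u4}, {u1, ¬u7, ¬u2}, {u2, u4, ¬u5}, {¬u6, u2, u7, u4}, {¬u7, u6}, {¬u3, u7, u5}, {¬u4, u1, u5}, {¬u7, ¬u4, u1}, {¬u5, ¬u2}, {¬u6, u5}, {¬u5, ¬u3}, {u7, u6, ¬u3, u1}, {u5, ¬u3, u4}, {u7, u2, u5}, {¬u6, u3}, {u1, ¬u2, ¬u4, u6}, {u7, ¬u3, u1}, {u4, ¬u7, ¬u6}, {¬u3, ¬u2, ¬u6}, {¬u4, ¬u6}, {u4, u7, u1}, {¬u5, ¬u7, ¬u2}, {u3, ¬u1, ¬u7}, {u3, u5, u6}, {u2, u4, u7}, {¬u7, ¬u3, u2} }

False

Suppose u3 = True.
(¬u5) alone gives u5 = False.
(u7) alone gives u7 = True.
(u6) alone gives u6 = True.
But (¬u6) is also a unit clause — contradiction.
So every satisfying assignment has u3 = False.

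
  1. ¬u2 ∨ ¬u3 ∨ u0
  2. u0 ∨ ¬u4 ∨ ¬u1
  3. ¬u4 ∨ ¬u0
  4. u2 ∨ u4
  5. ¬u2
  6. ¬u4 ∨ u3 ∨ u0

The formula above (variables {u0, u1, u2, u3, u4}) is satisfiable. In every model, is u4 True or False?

Suppose u4 = False.
(u2) alone gives u2 = True.
Now (¬u2) is unsatisfied and unit — conflict.
So every satisfying assignment has u4 = True.

True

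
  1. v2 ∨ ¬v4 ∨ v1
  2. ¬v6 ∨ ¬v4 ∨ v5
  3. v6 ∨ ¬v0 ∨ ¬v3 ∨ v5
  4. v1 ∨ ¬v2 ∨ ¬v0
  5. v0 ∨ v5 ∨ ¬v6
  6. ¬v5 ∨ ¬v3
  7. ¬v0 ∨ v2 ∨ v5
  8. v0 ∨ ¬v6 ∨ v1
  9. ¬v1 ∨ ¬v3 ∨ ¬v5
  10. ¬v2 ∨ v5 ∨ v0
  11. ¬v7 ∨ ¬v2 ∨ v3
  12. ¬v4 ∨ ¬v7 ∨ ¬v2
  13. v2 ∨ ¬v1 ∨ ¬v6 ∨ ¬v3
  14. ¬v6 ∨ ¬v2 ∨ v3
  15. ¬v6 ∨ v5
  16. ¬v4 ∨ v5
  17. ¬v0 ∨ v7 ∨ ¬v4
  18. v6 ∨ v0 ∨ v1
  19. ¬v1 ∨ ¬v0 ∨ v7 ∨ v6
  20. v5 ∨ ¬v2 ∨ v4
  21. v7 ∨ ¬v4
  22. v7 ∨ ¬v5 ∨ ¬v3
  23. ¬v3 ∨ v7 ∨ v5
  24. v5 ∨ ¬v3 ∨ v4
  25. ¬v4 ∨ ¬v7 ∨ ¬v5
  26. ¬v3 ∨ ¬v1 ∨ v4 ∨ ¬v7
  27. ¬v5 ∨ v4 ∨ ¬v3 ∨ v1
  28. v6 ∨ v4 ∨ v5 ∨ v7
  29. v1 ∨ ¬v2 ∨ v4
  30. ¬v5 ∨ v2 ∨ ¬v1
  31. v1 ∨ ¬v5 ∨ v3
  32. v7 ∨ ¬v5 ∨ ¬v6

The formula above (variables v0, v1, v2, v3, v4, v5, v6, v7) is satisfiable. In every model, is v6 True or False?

False

Suppose v6 = True.
Unit clause (v5) forces v5 = True.
Unit clause (¬v3) forces v3 = False.
Unit clause (¬v2) forces v2 = False.
Unit clause (¬v1) forces v1 = False.
Now (v1) is unsatisfied and unit — conflict.
So every satisfying assignment has v6 = False.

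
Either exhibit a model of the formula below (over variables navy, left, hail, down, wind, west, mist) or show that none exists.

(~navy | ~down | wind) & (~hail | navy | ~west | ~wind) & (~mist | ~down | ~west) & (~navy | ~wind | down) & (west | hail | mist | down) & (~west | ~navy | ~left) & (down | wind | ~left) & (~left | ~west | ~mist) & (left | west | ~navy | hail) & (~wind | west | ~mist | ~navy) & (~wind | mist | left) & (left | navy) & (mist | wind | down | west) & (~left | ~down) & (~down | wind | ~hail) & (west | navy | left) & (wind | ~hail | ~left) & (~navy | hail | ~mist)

navy ↦ 0,  left ↦ 1,  hail ↦ 0,  down ↦ 0,  wind ↦ 1,  west ↦ 0,  mist ↦ 1

Try left = 1.
(~down) alone gives down = 0.
(wind) alone gives wind = 1.
(~navy) alone gives navy = 0.
Try hail = 0.
Try west = 0.
(mist) alone gives mist = 1.
This assignment satisfies each clause.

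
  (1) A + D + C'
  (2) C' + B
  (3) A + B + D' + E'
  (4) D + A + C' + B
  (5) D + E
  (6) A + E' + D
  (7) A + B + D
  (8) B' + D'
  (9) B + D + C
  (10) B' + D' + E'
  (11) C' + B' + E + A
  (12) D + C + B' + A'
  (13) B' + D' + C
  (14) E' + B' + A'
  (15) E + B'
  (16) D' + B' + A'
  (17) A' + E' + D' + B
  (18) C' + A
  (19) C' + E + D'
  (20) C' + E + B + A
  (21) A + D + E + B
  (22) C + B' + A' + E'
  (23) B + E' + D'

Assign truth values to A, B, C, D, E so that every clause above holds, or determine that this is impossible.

Case C = 0:
Case D = 1:
The clause (B') is unit, so B = 0.
The clause (E') is unit, so E = 0.
Every clause is now satisfied; A is unconstrained.

A: 1, B: 0, C: 0, D: 1, E: 0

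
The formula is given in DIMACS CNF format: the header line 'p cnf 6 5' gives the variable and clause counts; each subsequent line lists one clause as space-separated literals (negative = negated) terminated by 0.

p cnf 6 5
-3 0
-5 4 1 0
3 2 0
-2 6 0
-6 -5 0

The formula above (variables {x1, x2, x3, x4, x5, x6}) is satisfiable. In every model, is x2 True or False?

True

Suppose x2 = False.
Unit clause (¬x3) forces x3 = False.
That conflicts with the unit clause (x3).
So every satisfying assignment has x2 = True.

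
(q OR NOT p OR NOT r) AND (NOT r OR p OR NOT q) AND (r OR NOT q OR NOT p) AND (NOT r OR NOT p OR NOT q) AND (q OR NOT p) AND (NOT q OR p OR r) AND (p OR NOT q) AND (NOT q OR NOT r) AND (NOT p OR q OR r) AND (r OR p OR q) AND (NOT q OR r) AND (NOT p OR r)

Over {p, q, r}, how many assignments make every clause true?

1

There are 2^3 = 8 truth assignments over (p, q, r).
Split on q. With q = true, the clauses containing q are satisfied and NOT q drops from the rest; 0 of the 2^2 = 4 assignments to the other variables satisfy what remains.
With q = false, by the same count on the reduced clause set, 1 assignment works.
(One model: p=F, q=F, r=T.)
Total: 0 + 1 = 1.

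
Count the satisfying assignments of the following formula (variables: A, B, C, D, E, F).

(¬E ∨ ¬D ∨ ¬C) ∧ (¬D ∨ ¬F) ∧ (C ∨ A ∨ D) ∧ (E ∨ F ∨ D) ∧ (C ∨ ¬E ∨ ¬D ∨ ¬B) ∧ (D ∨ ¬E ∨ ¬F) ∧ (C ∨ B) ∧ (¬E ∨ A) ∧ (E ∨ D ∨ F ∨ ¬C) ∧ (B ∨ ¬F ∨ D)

There are 2^6 = 64 truth assignments over (A, B, C, D, E, F).
Split on E. With E = True, the clauses containing E are satisfied and ¬E drops from the rest; 3 of the 2^5 = 32 assignments to the other variables satisfy what remains.
With E = False, by the same count on the reduced clause set, 9 assignments work.
(One model: A=F, B=F, C=T, D=T, E=F, F=F.)
Total: 3 + 9 = 12.

12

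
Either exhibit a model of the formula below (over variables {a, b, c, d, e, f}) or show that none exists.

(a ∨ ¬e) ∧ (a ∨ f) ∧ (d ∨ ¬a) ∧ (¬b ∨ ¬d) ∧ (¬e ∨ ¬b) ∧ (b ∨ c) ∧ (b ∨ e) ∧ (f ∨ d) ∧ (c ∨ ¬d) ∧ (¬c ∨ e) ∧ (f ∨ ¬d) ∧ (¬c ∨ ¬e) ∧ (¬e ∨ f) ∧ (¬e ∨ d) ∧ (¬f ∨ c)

Branch on a: set a = True.
Unit clause (d) forces d = True.
Unit clause (¬b) forces b = False.
Unit clause (c) forces c = True.
Unit clause (e) forces e = True.
Now (¬e) is unsatisfied and unit — conflict.
Backtrack on a: now try a = False.
Unit clause (¬e) forces e = False.
Unit clause (f) forces f = True.
Unit clause (b) forces b = True.
Unit clause (¬d) forces d = False.
Unit clause (¬c) forces c = False.
Now (c) is unsatisfied and unit — conflict.
Both values of a lead to a conflict.

UNSATISFIABLE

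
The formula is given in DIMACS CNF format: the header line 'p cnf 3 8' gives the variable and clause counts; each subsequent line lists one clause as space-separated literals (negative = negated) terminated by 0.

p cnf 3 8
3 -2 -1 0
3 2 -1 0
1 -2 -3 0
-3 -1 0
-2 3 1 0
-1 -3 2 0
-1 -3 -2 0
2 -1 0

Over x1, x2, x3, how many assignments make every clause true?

There are 2^3 = 8 truth assignments over (x1, x2, x3).
Split on x2. With x2 = True, the clauses containing x2 are satisfied and ¬x2 drops from the rest; 0 of the 2^2 = 4 assignments to the other variables satisfy what remains.
With x2 = False, by the same count on the reduced clause set, 2 assignments work.
(One model: x1=F, x2=F, x3=F.)
Total: 0 + 2 = 2.

2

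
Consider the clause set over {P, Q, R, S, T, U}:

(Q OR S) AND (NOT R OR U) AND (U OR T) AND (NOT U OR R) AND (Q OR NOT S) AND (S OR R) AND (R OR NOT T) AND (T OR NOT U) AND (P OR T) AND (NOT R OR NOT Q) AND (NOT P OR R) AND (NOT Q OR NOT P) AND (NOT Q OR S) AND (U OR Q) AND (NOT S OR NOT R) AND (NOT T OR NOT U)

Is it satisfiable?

No, unsatisfiable

Branch on Q: set Q = true.
(NOT R) alone gives R = false.
(NOT U) alone gives U = false.
(T) alone gives T = true.
But (NOT T) is also a unit clause — contradiction.
Undo Q and try Q = false.
(S) alone gives S = true.
But (NOT S) is also a unit clause — contradiction.
Either choice for Q ends in contradiction.
No assignment satisfies every clause.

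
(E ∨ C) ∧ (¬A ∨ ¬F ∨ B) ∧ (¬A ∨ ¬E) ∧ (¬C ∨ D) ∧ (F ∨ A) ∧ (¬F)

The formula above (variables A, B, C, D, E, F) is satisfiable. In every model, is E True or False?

Suppose E = True.
(¬A) alone gives A = False.
(F) alone gives F = True.
But (¬F) is also a unit clause — contradiction.
So every satisfying assignment has E = False.

False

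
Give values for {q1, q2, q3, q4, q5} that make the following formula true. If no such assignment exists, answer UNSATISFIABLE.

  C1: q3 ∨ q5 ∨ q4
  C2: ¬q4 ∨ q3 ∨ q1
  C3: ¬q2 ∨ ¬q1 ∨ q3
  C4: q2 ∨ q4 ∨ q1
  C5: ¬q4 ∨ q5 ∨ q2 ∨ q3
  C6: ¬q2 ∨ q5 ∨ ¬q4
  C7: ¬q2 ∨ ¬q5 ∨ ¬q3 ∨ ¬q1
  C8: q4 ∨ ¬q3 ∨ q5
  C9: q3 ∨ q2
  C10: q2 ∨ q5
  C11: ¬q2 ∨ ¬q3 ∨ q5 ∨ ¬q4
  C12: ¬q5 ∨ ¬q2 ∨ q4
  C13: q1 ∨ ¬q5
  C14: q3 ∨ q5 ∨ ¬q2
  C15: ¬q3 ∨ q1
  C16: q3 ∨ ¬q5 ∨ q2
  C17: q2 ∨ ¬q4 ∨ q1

q1=True; q2=False; q3=True; q4=True; q5=True

Branch on q3: set q3 = True.
The clause (q1) is unit, so q1 = True.
Branch on q2: set q2 = False.
The clause (q5) is unit, so q5 = True.
All clauses hold; q4 can take either value.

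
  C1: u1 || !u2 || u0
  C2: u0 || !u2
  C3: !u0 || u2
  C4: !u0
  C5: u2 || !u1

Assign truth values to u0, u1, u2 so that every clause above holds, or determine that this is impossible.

(!u0) alone gives u0 = false.
(!u2) alone gives u2 = false.
(!u1) alone gives u1 = false.
All clauses are satisfied.

u0 ↦ false, u1 ↦ false, u2 ↦ false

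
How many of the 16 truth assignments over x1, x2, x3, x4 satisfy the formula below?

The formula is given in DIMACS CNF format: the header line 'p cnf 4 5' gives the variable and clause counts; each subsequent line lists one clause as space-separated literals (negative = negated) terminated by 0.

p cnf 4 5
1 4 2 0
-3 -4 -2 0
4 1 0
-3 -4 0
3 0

There are 2^4 = 16 truth assignments over (x1, x2, x3, x4).
Check each against the 5 clauses (columns in the order x1, x2, x3, x4):
  F F F F  ✗ fails (x1 ∨ x4 ∨ x2)
  F F F T  ✗ fails (x3)
  F F T F  ✗ fails (x1 ∨ x4 ∨ x2)
  F F T T  ✗ fails (¬x3 ∨ ¬x4)
  F T F F  ✗ fails (x4 ∨ x1)
  F T F T  ✗ fails (x3)
  F T T F  ✗ fails (x4 ∨ x1)
  F T T T  ✗ fails (¬x3 ∨ ¬x4 ∨ ¬x2)
  T F F F  ✗ fails (x3)
  T F F T  ✗ fails (x3)
  T F T F  ✓ satisfies all
  T F T T  ✗ fails (¬x3 ∨ ¬x4)
  T T F F  ✗ fails (x3)
  T T F T  ✗ fails (x3)
  T T T F  ✓ satisfies all
  T T T T  ✗ fails (¬x3 ∨ ¬x4 ∨ ¬x2)
2 of the 16 rows are models.

2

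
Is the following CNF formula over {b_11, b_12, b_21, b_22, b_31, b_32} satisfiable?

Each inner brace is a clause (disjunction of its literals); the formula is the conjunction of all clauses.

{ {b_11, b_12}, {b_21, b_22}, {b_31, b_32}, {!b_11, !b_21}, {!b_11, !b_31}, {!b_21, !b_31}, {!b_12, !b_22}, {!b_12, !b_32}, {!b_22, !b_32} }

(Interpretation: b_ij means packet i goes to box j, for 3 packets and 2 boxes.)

Suppose b_11 = true.
Unit clause (!b_21) forces b_21 = false.
Unit clause (b_22) forces b_22 = true.
Unit clause (!b_31) forces b_31 = false.
Unit clause (b_32) forces b_32 = true.
Now (!b_32) is unsatisfied and unit — conflict.
Undo b_11 and try b_11 = false.
Unit clause (b_12) forces b_12 = true.
Unit clause (!b_22) forces b_22 = false.
Unit clause (b_21) forces b_21 = true.
Unit clause (!b_31) forces b_31 = false.
Unit clause (b_32) forces b_32 = true.
Now (!b_32) is unsatisfied and unit — conflict.
Neither b_11 = true nor b_11 = false works.
No assignment satisfies every clause.

No, unsatisfiable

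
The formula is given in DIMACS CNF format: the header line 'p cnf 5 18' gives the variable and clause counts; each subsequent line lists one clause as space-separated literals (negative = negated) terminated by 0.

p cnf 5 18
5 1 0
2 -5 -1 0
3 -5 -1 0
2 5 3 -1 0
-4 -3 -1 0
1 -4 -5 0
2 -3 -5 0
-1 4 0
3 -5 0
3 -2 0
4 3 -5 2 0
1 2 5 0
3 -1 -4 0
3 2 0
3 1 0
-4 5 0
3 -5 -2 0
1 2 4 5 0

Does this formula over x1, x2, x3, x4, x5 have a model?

Suppose x5 = True.
The clause (x3) is unit, so x3 = True.
The clause (x2) is unit, so x2 = True.
Suppose x4 = False.
The clause (¬x1) is unit, so x1 = False.
Every clause now holds.
A satisfying assignment: x1: False,  x2: True,  x3: True,  x4: False,  x5: True.

Satisfiable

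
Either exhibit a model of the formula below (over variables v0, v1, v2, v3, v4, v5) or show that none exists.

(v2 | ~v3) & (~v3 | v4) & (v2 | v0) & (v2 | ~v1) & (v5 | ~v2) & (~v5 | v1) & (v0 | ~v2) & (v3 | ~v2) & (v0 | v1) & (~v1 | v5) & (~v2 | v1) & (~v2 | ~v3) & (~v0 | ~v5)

Try v2 = 0.
From the singleton clause (~v3), v3 = 0.
From the singleton clause (v0), v0 = 1.
From the singleton clause (~v1), v1 = 0.
From the singleton clause (~v5), v5 = 0.
No clause remains; v4 is free.

v0=1; v1=0; v2=0; v3=0; v4=0; v5=0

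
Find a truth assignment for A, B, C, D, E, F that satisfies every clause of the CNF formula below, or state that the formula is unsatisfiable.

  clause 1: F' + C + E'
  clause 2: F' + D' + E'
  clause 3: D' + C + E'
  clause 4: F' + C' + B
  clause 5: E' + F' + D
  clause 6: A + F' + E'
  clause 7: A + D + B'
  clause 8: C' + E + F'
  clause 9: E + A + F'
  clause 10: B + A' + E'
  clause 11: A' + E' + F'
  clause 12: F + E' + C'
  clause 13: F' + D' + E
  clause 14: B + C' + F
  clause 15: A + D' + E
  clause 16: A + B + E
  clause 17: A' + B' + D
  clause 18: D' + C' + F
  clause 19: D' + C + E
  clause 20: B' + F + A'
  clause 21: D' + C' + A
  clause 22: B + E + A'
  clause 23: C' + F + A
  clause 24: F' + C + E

A: 0,  B: 0,  C: 0,  D: 0,  E: 1,  F: 0

Suppose F = 0.
Suppose E = 1.
Unit clause (C') forces C = 0.
Unit clause (D') forces D = 0.
Suppose A = 0.
Unit clause (B') forces B = 0.
Every clause now holds.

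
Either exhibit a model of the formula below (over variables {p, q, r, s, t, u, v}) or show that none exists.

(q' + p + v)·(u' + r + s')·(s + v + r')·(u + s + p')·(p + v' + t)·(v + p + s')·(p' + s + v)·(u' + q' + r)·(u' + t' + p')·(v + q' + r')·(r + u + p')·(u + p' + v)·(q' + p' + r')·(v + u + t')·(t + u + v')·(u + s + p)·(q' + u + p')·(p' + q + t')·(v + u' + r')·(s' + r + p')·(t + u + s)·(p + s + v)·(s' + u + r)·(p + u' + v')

p ↦ 0; q ↦ 0; r ↦ 1; s ↦ 1; t ↦ 1; u ↦ 0; v ↦ 1

Suppose q = 0.
Suppose p = 0.
Suppose v = 1.
The clause (t) is unit, so t = 1.
The clause (u') is unit, so u = 0.
The clause (s) is unit, so s = 1.
The clause (r) is unit, so r = 1.
All clauses are satisfied.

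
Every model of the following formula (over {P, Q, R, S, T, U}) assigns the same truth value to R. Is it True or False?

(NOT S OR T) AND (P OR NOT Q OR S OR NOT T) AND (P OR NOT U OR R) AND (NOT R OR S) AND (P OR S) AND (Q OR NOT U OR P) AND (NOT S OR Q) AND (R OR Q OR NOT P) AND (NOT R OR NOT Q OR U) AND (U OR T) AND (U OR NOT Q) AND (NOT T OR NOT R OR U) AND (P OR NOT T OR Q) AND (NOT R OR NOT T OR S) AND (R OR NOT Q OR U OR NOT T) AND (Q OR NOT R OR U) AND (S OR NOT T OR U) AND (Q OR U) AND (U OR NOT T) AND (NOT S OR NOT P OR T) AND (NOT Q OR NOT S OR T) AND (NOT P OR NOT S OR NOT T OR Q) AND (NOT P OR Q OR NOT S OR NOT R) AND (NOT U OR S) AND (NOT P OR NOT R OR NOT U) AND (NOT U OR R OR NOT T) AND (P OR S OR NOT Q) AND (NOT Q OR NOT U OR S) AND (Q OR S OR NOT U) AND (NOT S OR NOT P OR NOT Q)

Suppose R = false.
Branch on S: set S = false.
The clause (P) is unit, so P = true.
The clause (Q) is unit, so Q = true.
The clause (U) is unit, so U = true.
That conflicts with the unit clause (NOT U).
Undo S and try S = true.
The clause (T) is unit, so T = true.
The clause (Q) is unit, so Q = true.
The clause (U) is unit, so U = true.
That conflicts with the unit clause (NOT U).
Either choice for S ends in contradiction.
So every satisfying assignment has R = True.

True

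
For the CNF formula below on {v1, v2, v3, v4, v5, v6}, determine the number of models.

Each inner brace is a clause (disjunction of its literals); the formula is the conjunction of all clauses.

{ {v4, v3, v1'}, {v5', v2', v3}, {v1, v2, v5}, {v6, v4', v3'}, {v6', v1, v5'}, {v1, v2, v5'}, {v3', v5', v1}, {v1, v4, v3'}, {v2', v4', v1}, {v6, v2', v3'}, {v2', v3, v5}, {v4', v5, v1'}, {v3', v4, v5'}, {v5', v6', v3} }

There are 2^6 = 64 truth assignments over (v1, v2, v3, v4, v5, v6).
Split on v1. With v1 = 1, the clauses containing v1 are satisfied and v1' drops from the rest; 6 of the 2^5 = 32 assignments to the other variables satisfy what remains.
With v1 = 0, by the same count on the reduced clause set, 0 assignments work.
(One model: v1=T, v2=F, v3=F, v4=T, v5=T, v6=F.)
Total: 6 + 0 = 6.

6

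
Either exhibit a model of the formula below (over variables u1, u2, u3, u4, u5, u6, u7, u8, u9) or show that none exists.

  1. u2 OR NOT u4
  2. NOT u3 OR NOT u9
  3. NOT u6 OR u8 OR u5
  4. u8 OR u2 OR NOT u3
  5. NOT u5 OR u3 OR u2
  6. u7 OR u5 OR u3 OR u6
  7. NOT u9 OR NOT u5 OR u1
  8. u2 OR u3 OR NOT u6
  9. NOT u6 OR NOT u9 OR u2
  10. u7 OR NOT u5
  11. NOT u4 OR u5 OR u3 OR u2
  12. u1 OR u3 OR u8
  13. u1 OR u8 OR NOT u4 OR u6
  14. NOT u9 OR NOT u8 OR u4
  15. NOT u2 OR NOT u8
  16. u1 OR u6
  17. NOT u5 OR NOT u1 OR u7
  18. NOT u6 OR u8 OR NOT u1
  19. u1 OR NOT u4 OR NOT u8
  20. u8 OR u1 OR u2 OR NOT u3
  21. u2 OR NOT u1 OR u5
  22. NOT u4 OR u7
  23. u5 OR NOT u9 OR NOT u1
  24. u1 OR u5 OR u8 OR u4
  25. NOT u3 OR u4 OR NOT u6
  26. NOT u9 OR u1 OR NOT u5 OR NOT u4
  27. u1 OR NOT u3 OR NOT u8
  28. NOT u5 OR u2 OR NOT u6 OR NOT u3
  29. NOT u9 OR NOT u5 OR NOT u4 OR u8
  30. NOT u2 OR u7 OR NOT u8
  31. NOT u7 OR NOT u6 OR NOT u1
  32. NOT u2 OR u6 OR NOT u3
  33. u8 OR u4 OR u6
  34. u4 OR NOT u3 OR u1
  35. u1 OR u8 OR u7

u1: false, u2: true, u3: true, u4: true, u5: true, u6: true, u7: true, u8: false, u9: false

Suppose u2 = true.
The clause (NOT u8) is unit, so u8 = false.
Suppose u3 = true.
The clause (NOT u9) is unit, so u9 = false.
The clause (u6) is unit, so u6 = true.
The clause (u5) is unit, so u5 = true.
The clause (u7) is unit, so u7 = true.
The clause (NOT u1) is unit, so u1 = false.
The clause (u4) is unit, so u4 = true.
This assignment satisfies each clause.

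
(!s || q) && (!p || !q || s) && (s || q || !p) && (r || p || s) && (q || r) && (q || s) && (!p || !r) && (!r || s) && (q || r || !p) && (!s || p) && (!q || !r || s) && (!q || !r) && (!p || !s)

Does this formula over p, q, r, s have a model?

Unsatisfiable

Case s = false:
From the singleton clause (q), q = true.
From the singleton clause (!p), p = false.
From the singleton clause (r), r = true.
But (!r) is also a unit clause — contradiction.
Backtrack on s: now try s = true.
From the singleton clause (q), q = true.
From the singleton clause (p), p = true.
But (!p) is also a unit clause — contradiction.
Neither s = true nor s = false works.
No assignment satisfies every clause.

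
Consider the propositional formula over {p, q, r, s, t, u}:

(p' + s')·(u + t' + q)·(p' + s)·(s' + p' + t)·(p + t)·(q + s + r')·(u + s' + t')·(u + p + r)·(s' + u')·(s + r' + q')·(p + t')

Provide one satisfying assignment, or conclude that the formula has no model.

Case p = 0:
Unit clause (t) forces t = 1.
That conflicts with the unit clause (t').
That branch fails; take p = 1 instead.
Unit clause (s') forces s = 0.
That conflicts with the unit clause (s).
Either choice for p ends in contradiction.

UNSATISFIABLE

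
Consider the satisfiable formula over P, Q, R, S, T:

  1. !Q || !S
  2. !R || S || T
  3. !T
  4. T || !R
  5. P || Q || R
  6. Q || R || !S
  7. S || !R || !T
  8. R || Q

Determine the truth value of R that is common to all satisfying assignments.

False

Suppose R = true.
(!T) alone gives T = false.
That conflicts with the unit clause (T).
So every satisfying assignment has R = False.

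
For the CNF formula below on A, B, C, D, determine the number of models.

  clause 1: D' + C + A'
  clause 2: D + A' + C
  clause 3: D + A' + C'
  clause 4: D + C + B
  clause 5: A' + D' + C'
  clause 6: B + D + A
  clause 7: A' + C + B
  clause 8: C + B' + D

5

There are 2^4 = 16 truth assignments over (A, B, C, D).
Check each against the 8 clauses (columns in the order A, B, C, D):
  F F F F  ✗ fails (D + C + B)
  F F F T  ✓ satisfies all
  F F T F  ✗ fails (B + D + A)
  F F T T  ✓ satisfies all
  F T F F  ✗ fails (C + B' + D)
  F T F T  ✓ satisfies all
  F T T F  ✓ satisfies all
  F T T T  ✓ satisfies all
  T F F F  ✗ fails (D + A' + C)
  T F F T  ✗ fails (D' + C + A')
  T F T F  ✗ fails (D + A' + C')
  T F T T  ✗ fails (A' + D' + C')
  T T F F  ✗ fails (D + A' + C)
  T T F T  ✗ fails (D' + C + A')
  T T T F  ✗ fails (D + A' + C')
  T T T T  ✗ fails (A' + D' + C')
5 of the 16 rows are models.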